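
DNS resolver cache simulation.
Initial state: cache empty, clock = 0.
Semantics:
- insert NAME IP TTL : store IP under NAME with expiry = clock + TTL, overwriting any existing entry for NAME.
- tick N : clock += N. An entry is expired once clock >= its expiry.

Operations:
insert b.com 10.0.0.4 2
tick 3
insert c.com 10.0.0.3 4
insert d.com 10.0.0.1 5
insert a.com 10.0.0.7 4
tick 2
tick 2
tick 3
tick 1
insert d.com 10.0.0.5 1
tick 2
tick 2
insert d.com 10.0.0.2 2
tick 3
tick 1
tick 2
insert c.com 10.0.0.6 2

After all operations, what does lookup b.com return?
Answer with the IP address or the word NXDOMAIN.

Op 1: insert b.com -> 10.0.0.4 (expiry=0+2=2). clock=0
Op 2: tick 3 -> clock=3. purged={b.com}
Op 3: insert c.com -> 10.0.0.3 (expiry=3+4=7). clock=3
Op 4: insert d.com -> 10.0.0.1 (expiry=3+5=8). clock=3
Op 5: insert a.com -> 10.0.0.7 (expiry=3+4=7). clock=3
Op 6: tick 2 -> clock=5.
Op 7: tick 2 -> clock=7. purged={a.com,c.com}
Op 8: tick 3 -> clock=10. purged={d.com}
Op 9: tick 1 -> clock=11.
Op 10: insert d.com -> 10.0.0.5 (expiry=11+1=12). clock=11
Op 11: tick 2 -> clock=13. purged={d.com}
Op 12: tick 2 -> clock=15.
Op 13: insert d.com -> 10.0.0.2 (expiry=15+2=17). clock=15
Op 14: tick 3 -> clock=18. purged={d.com}
Op 15: tick 1 -> clock=19.
Op 16: tick 2 -> clock=21.
Op 17: insert c.com -> 10.0.0.6 (expiry=21+2=23). clock=21
lookup b.com: not in cache (expired or never inserted)

Answer: NXDOMAIN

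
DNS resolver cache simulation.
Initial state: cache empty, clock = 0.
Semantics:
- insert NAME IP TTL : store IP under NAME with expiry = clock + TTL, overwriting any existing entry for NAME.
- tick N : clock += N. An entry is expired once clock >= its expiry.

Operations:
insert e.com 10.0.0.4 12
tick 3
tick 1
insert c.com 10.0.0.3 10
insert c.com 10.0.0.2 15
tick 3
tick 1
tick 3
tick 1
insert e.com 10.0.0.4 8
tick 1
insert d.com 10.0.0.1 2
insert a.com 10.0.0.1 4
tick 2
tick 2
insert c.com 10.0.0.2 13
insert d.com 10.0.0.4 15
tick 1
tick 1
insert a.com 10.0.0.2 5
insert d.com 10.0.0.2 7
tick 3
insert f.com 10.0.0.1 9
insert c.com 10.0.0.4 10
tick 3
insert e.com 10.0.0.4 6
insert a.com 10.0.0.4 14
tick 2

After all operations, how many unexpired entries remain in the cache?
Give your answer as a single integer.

Answer: 4

Derivation:
Op 1: insert e.com -> 10.0.0.4 (expiry=0+12=12). clock=0
Op 2: tick 3 -> clock=3.
Op 3: tick 1 -> clock=4.
Op 4: insert c.com -> 10.0.0.3 (expiry=4+10=14). clock=4
Op 5: insert c.com -> 10.0.0.2 (expiry=4+15=19). clock=4
Op 6: tick 3 -> clock=7.
Op 7: tick 1 -> clock=8.
Op 8: tick 3 -> clock=11.
Op 9: tick 1 -> clock=12. purged={e.com}
Op 10: insert e.com -> 10.0.0.4 (expiry=12+8=20). clock=12
Op 11: tick 1 -> clock=13.
Op 12: insert d.com -> 10.0.0.1 (expiry=13+2=15). clock=13
Op 13: insert a.com -> 10.0.0.1 (expiry=13+4=17). clock=13
Op 14: tick 2 -> clock=15. purged={d.com}
Op 15: tick 2 -> clock=17. purged={a.com}
Op 16: insert c.com -> 10.0.0.2 (expiry=17+13=30). clock=17
Op 17: insert d.com -> 10.0.0.4 (expiry=17+15=32). clock=17
Op 18: tick 1 -> clock=18.
Op 19: tick 1 -> clock=19.
Op 20: insert a.com -> 10.0.0.2 (expiry=19+5=24). clock=19
Op 21: insert d.com -> 10.0.0.2 (expiry=19+7=26). clock=19
Op 22: tick 3 -> clock=22. purged={e.com}
Op 23: insert f.com -> 10.0.0.1 (expiry=22+9=31). clock=22
Op 24: insert c.com -> 10.0.0.4 (expiry=22+10=32). clock=22
Op 25: tick 3 -> clock=25. purged={a.com}
Op 26: insert e.com -> 10.0.0.4 (expiry=25+6=31). clock=25
Op 27: insert a.com -> 10.0.0.4 (expiry=25+14=39). clock=25
Op 28: tick 2 -> clock=27. purged={d.com}
Final cache (unexpired): {a.com,c.com,e.com,f.com} -> size=4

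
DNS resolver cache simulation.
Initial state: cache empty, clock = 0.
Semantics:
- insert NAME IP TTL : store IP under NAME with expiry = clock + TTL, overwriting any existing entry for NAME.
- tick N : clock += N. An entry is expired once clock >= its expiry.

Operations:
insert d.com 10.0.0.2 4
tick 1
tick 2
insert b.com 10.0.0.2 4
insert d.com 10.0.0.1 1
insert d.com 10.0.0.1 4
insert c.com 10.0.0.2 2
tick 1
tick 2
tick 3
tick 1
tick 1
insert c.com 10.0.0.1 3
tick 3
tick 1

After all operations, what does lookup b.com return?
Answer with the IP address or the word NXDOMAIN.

Answer: NXDOMAIN

Derivation:
Op 1: insert d.com -> 10.0.0.2 (expiry=0+4=4). clock=0
Op 2: tick 1 -> clock=1.
Op 3: tick 2 -> clock=3.
Op 4: insert b.com -> 10.0.0.2 (expiry=3+4=7). clock=3
Op 5: insert d.com -> 10.0.0.1 (expiry=3+1=4). clock=3
Op 6: insert d.com -> 10.0.0.1 (expiry=3+4=7). clock=3
Op 7: insert c.com -> 10.0.0.2 (expiry=3+2=5). clock=3
Op 8: tick 1 -> clock=4.
Op 9: tick 2 -> clock=6. purged={c.com}
Op 10: tick 3 -> clock=9. purged={b.com,d.com}
Op 11: tick 1 -> clock=10.
Op 12: tick 1 -> clock=11.
Op 13: insert c.com -> 10.0.0.1 (expiry=11+3=14). clock=11
Op 14: tick 3 -> clock=14. purged={c.com}
Op 15: tick 1 -> clock=15.
lookup b.com: not in cache (expired or never inserted)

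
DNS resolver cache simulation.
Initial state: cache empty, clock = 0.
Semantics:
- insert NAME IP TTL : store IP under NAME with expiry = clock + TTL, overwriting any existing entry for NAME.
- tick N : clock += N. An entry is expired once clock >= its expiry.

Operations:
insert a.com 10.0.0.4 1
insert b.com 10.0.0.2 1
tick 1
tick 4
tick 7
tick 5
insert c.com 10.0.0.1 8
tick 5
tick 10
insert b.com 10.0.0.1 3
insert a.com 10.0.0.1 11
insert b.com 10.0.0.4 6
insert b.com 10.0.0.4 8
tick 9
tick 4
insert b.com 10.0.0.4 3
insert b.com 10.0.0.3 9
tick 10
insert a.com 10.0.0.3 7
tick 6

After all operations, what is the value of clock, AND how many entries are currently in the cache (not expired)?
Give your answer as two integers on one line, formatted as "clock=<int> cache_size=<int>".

Answer: clock=61 cache_size=1

Derivation:
Op 1: insert a.com -> 10.0.0.4 (expiry=0+1=1). clock=0
Op 2: insert b.com -> 10.0.0.2 (expiry=0+1=1). clock=0
Op 3: tick 1 -> clock=1. purged={a.com,b.com}
Op 4: tick 4 -> clock=5.
Op 5: tick 7 -> clock=12.
Op 6: tick 5 -> clock=17.
Op 7: insert c.com -> 10.0.0.1 (expiry=17+8=25). clock=17
Op 8: tick 5 -> clock=22.
Op 9: tick 10 -> clock=32. purged={c.com}
Op 10: insert b.com -> 10.0.0.1 (expiry=32+3=35). clock=32
Op 11: insert a.com -> 10.0.0.1 (expiry=32+11=43). clock=32
Op 12: insert b.com -> 10.0.0.4 (expiry=32+6=38). clock=32
Op 13: insert b.com -> 10.0.0.4 (expiry=32+8=40). clock=32
Op 14: tick 9 -> clock=41. purged={b.com}
Op 15: tick 4 -> clock=45. purged={a.com}
Op 16: insert b.com -> 10.0.0.4 (expiry=45+3=48). clock=45
Op 17: insert b.com -> 10.0.0.3 (expiry=45+9=54). clock=45
Op 18: tick 10 -> clock=55. purged={b.com}
Op 19: insert a.com -> 10.0.0.3 (expiry=55+7=62). clock=55
Op 20: tick 6 -> clock=61.
Final clock = 61
Final cache (unexpired): {a.com} -> size=1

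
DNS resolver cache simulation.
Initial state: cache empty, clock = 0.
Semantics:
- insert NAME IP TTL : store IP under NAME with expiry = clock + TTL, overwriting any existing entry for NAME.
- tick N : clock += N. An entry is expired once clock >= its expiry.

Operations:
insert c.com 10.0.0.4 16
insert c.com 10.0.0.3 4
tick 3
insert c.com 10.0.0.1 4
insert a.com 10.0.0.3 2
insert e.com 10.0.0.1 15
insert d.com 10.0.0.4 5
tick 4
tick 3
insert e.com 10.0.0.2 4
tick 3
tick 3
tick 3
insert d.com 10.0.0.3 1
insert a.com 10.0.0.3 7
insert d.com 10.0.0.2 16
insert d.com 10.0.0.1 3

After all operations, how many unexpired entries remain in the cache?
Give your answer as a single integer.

Op 1: insert c.com -> 10.0.0.4 (expiry=0+16=16). clock=0
Op 2: insert c.com -> 10.0.0.3 (expiry=0+4=4). clock=0
Op 3: tick 3 -> clock=3.
Op 4: insert c.com -> 10.0.0.1 (expiry=3+4=7). clock=3
Op 5: insert a.com -> 10.0.0.3 (expiry=3+2=5). clock=3
Op 6: insert e.com -> 10.0.0.1 (expiry=3+15=18). clock=3
Op 7: insert d.com -> 10.0.0.4 (expiry=3+5=8). clock=3
Op 8: tick 4 -> clock=7. purged={a.com,c.com}
Op 9: tick 3 -> clock=10. purged={d.com}
Op 10: insert e.com -> 10.0.0.2 (expiry=10+4=14). clock=10
Op 11: tick 3 -> clock=13.
Op 12: tick 3 -> clock=16. purged={e.com}
Op 13: tick 3 -> clock=19.
Op 14: insert d.com -> 10.0.0.3 (expiry=19+1=20). clock=19
Op 15: insert a.com -> 10.0.0.3 (expiry=19+7=26). clock=19
Op 16: insert d.com -> 10.0.0.2 (expiry=19+16=35). clock=19
Op 17: insert d.com -> 10.0.0.1 (expiry=19+3=22). clock=19
Final cache (unexpired): {a.com,d.com} -> size=2

Answer: 2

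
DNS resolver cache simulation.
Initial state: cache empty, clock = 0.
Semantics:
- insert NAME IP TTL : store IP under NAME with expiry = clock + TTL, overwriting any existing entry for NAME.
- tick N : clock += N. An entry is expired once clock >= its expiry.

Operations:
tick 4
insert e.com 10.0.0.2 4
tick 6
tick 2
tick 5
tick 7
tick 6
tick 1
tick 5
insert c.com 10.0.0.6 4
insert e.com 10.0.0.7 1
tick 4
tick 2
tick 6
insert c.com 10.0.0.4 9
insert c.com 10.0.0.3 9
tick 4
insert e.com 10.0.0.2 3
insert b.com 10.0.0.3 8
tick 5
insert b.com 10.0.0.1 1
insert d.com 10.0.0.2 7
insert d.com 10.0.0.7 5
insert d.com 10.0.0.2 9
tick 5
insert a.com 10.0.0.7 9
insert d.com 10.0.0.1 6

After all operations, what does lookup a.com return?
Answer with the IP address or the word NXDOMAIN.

Answer: 10.0.0.7

Derivation:
Op 1: tick 4 -> clock=4.
Op 2: insert e.com -> 10.0.0.2 (expiry=4+4=8). clock=4
Op 3: tick 6 -> clock=10. purged={e.com}
Op 4: tick 2 -> clock=12.
Op 5: tick 5 -> clock=17.
Op 6: tick 7 -> clock=24.
Op 7: tick 6 -> clock=30.
Op 8: tick 1 -> clock=31.
Op 9: tick 5 -> clock=36.
Op 10: insert c.com -> 10.0.0.6 (expiry=36+4=40). clock=36
Op 11: insert e.com -> 10.0.0.7 (expiry=36+1=37). clock=36
Op 12: tick 4 -> clock=40. purged={c.com,e.com}
Op 13: tick 2 -> clock=42.
Op 14: tick 6 -> clock=48.
Op 15: insert c.com -> 10.0.0.4 (expiry=48+9=57). clock=48
Op 16: insert c.com -> 10.0.0.3 (expiry=48+9=57). clock=48
Op 17: tick 4 -> clock=52.
Op 18: insert e.com -> 10.0.0.2 (expiry=52+3=55). clock=52
Op 19: insert b.com -> 10.0.0.3 (expiry=52+8=60). clock=52
Op 20: tick 5 -> clock=57. purged={c.com,e.com}
Op 21: insert b.com -> 10.0.0.1 (expiry=57+1=58). clock=57
Op 22: insert d.com -> 10.0.0.2 (expiry=57+7=64). clock=57
Op 23: insert d.com -> 10.0.0.7 (expiry=57+5=62). clock=57
Op 24: insert d.com -> 10.0.0.2 (expiry=57+9=66). clock=57
Op 25: tick 5 -> clock=62. purged={b.com}
Op 26: insert a.com -> 10.0.0.7 (expiry=62+9=71). clock=62
Op 27: insert d.com -> 10.0.0.1 (expiry=62+6=68). clock=62
lookup a.com: present, ip=10.0.0.7 expiry=71 > clock=62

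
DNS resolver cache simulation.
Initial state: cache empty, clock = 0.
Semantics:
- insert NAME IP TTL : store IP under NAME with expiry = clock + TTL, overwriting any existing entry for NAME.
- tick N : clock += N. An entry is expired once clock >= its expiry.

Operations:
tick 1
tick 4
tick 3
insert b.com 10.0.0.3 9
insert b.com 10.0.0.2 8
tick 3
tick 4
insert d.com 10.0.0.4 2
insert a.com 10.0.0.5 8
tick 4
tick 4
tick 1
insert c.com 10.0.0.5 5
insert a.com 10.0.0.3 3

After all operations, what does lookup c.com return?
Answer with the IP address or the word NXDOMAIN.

Op 1: tick 1 -> clock=1.
Op 2: tick 4 -> clock=5.
Op 3: tick 3 -> clock=8.
Op 4: insert b.com -> 10.0.0.3 (expiry=8+9=17). clock=8
Op 5: insert b.com -> 10.0.0.2 (expiry=8+8=16). clock=8
Op 6: tick 3 -> clock=11.
Op 7: tick 4 -> clock=15.
Op 8: insert d.com -> 10.0.0.4 (expiry=15+2=17). clock=15
Op 9: insert a.com -> 10.0.0.5 (expiry=15+8=23). clock=15
Op 10: tick 4 -> clock=19. purged={b.com,d.com}
Op 11: tick 4 -> clock=23. purged={a.com}
Op 12: tick 1 -> clock=24.
Op 13: insert c.com -> 10.0.0.5 (expiry=24+5=29). clock=24
Op 14: insert a.com -> 10.0.0.3 (expiry=24+3=27). clock=24
lookup c.com: present, ip=10.0.0.5 expiry=29 > clock=24

Answer: 10.0.0.5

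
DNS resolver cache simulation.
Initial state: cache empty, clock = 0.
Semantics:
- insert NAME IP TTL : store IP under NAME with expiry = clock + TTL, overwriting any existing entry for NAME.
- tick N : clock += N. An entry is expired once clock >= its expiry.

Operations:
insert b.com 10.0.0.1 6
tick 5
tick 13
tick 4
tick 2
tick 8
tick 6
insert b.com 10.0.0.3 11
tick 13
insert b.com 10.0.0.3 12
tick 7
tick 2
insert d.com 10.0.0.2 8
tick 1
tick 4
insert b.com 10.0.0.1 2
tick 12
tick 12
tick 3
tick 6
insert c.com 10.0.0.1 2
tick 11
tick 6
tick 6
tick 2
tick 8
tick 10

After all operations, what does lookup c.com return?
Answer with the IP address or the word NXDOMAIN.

Op 1: insert b.com -> 10.0.0.1 (expiry=0+6=6). clock=0
Op 2: tick 5 -> clock=5.
Op 3: tick 13 -> clock=18. purged={b.com}
Op 4: tick 4 -> clock=22.
Op 5: tick 2 -> clock=24.
Op 6: tick 8 -> clock=32.
Op 7: tick 6 -> clock=38.
Op 8: insert b.com -> 10.0.0.3 (expiry=38+11=49). clock=38
Op 9: tick 13 -> clock=51. purged={b.com}
Op 10: insert b.com -> 10.0.0.3 (expiry=51+12=63). clock=51
Op 11: tick 7 -> clock=58.
Op 12: tick 2 -> clock=60.
Op 13: insert d.com -> 10.0.0.2 (expiry=60+8=68). clock=60
Op 14: tick 1 -> clock=61.
Op 15: tick 4 -> clock=65. purged={b.com}
Op 16: insert b.com -> 10.0.0.1 (expiry=65+2=67). clock=65
Op 17: tick 12 -> clock=77. purged={b.com,d.com}
Op 18: tick 12 -> clock=89.
Op 19: tick 3 -> clock=92.
Op 20: tick 6 -> clock=98.
Op 21: insert c.com -> 10.0.0.1 (expiry=98+2=100). clock=98
Op 22: tick 11 -> clock=109. purged={c.com}
Op 23: tick 6 -> clock=115.
Op 24: tick 6 -> clock=121.
Op 25: tick 2 -> clock=123.
Op 26: tick 8 -> clock=131.
Op 27: tick 10 -> clock=141.
lookup c.com: not in cache (expired or never inserted)

Answer: NXDOMAIN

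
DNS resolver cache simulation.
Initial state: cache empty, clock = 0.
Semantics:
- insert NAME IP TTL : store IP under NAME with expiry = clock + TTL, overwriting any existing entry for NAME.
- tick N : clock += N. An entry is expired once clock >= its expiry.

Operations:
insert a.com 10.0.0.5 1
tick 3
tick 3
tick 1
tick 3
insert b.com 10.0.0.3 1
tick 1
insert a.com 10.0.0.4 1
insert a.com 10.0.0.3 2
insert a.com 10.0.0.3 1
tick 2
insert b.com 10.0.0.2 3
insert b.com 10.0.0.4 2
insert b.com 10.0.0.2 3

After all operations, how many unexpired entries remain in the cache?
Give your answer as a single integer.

Answer: 1

Derivation:
Op 1: insert a.com -> 10.0.0.5 (expiry=0+1=1). clock=0
Op 2: tick 3 -> clock=3. purged={a.com}
Op 3: tick 3 -> clock=6.
Op 4: tick 1 -> clock=7.
Op 5: tick 3 -> clock=10.
Op 6: insert b.com -> 10.0.0.3 (expiry=10+1=11). clock=10
Op 7: tick 1 -> clock=11. purged={b.com}
Op 8: insert a.com -> 10.0.0.4 (expiry=11+1=12). clock=11
Op 9: insert a.com -> 10.0.0.3 (expiry=11+2=13). clock=11
Op 10: insert a.com -> 10.0.0.3 (expiry=11+1=12). clock=11
Op 11: tick 2 -> clock=13. purged={a.com}
Op 12: insert b.com -> 10.0.0.2 (expiry=13+3=16). clock=13
Op 13: insert b.com -> 10.0.0.4 (expiry=13+2=15). clock=13
Op 14: insert b.com -> 10.0.0.2 (expiry=13+3=16). clock=13
Final cache (unexpired): {b.com} -> size=1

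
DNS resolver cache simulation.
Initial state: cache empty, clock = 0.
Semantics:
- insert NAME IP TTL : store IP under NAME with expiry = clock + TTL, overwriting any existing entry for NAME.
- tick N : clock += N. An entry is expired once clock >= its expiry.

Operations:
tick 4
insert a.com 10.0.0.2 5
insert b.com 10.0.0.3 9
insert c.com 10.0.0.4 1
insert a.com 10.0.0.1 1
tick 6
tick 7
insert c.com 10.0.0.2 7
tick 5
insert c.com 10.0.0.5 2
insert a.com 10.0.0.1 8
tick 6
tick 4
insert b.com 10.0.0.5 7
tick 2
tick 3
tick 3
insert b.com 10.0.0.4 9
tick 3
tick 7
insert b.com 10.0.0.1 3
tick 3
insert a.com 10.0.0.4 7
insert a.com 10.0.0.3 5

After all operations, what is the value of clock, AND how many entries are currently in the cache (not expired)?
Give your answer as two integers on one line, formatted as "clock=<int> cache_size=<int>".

Op 1: tick 4 -> clock=4.
Op 2: insert a.com -> 10.0.0.2 (expiry=4+5=9). clock=4
Op 3: insert b.com -> 10.0.0.3 (expiry=4+9=13). clock=4
Op 4: insert c.com -> 10.0.0.4 (expiry=4+1=5). clock=4
Op 5: insert a.com -> 10.0.0.1 (expiry=4+1=5). clock=4
Op 6: tick 6 -> clock=10. purged={a.com,c.com}
Op 7: tick 7 -> clock=17. purged={b.com}
Op 8: insert c.com -> 10.0.0.2 (expiry=17+7=24). clock=17
Op 9: tick 5 -> clock=22.
Op 10: insert c.com -> 10.0.0.5 (expiry=22+2=24). clock=22
Op 11: insert a.com -> 10.0.0.1 (expiry=22+8=30). clock=22
Op 12: tick 6 -> clock=28. purged={c.com}
Op 13: tick 4 -> clock=32. purged={a.com}
Op 14: insert b.com -> 10.0.0.5 (expiry=32+7=39). clock=32
Op 15: tick 2 -> clock=34.
Op 16: tick 3 -> clock=37.
Op 17: tick 3 -> clock=40. purged={b.com}
Op 18: insert b.com -> 10.0.0.4 (expiry=40+9=49). clock=40
Op 19: tick 3 -> clock=43.
Op 20: tick 7 -> clock=50. purged={b.com}
Op 21: insert b.com -> 10.0.0.1 (expiry=50+3=53). clock=50
Op 22: tick 3 -> clock=53. purged={b.com}
Op 23: insert a.com -> 10.0.0.4 (expiry=53+7=60). clock=53
Op 24: insert a.com -> 10.0.0.3 (expiry=53+5=58). clock=53
Final clock = 53
Final cache (unexpired): {a.com} -> size=1

Answer: clock=53 cache_size=1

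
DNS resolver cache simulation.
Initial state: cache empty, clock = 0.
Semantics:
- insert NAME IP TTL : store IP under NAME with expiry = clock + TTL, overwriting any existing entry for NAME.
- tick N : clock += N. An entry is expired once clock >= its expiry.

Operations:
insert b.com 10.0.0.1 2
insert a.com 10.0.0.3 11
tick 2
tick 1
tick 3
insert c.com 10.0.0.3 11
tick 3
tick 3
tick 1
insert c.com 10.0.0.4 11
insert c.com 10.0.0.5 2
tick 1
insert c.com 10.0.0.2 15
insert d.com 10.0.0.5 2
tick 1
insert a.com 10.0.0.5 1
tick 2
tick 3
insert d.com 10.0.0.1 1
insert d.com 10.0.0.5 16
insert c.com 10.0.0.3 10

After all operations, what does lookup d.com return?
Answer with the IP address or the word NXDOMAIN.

Answer: 10.0.0.5

Derivation:
Op 1: insert b.com -> 10.0.0.1 (expiry=0+2=2). clock=0
Op 2: insert a.com -> 10.0.0.3 (expiry=0+11=11). clock=0
Op 3: tick 2 -> clock=2. purged={b.com}
Op 4: tick 1 -> clock=3.
Op 5: tick 3 -> clock=6.
Op 6: insert c.com -> 10.0.0.3 (expiry=6+11=17). clock=6
Op 7: tick 3 -> clock=9.
Op 8: tick 3 -> clock=12. purged={a.com}
Op 9: tick 1 -> clock=13.
Op 10: insert c.com -> 10.0.0.4 (expiry=13+11=24). clock=13
Op 11: insert c.com -> 10.0.0.5 (expiry=13+2=15). clock=13
Op 12: tick 1 -> clock=14.
Op 13: insert c.com -> 10.0.0.2 (expiry=14+15=29). clock=14
Op 14: insert d.com -> 10.0.0.5 (expiry=14+2=16). clock=14
Op 15: tick 1 -> clock=15.
Op 16: insert a.com -> 10.0.0.5 (expiry=15+1=16). clock=15
Op 17: tick 2 -> clock=17. purged={a.com,d.com}
Op 18: tick 3 -> clock=20.
Op 19: insert d.com -> 10.0.0.1 (expiry=20+1=21). clock=20
Op 20: insert d.com -> 10.0.0.5 (expiry=20+16=36). clock=20
Op 21: insert c.com -> 10.0.0.3 (expiry=20+10=30). clock=20
lookup d.com: present, ip=10.0.0.5 expiry=36 > clock=20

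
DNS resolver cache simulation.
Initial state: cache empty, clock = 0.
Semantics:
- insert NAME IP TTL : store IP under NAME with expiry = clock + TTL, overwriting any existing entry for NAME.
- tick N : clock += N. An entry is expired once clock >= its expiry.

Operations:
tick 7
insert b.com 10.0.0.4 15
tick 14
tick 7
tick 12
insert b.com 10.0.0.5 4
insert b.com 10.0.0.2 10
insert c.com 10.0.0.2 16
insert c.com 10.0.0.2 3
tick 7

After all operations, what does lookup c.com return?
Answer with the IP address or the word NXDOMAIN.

Answer: NXDOMAIN

Derivation:
Op 1: tick 7 -> clock=7.
Op 2: insert b.com -> 10.0.0.4 (expiry=7+15=22). clock=7
Op 3: tick 14 -> clock=21.
Op 4: tick 7 -> clock=28. purged={b.com}
Op 5: tick 12 -> clock=40.
Op 6: insert b.com -> 10.0.0.5 (expiry=40+4=44). clock=40
Op 7: insert b.com -> 10.0.0.2 (expiry=40+10=50). clock=40
Op 8: insert c.com -> 10.0.0.2 (expiry=40+16=56). clock=40
Op 9: insert c.com -> 10.0.0.2 (expiry=40+3=43). clock=40
Op 10: tick 7 -> clock=47. purged={c.com}
lookup c.com: not in cache (expired or never inserted)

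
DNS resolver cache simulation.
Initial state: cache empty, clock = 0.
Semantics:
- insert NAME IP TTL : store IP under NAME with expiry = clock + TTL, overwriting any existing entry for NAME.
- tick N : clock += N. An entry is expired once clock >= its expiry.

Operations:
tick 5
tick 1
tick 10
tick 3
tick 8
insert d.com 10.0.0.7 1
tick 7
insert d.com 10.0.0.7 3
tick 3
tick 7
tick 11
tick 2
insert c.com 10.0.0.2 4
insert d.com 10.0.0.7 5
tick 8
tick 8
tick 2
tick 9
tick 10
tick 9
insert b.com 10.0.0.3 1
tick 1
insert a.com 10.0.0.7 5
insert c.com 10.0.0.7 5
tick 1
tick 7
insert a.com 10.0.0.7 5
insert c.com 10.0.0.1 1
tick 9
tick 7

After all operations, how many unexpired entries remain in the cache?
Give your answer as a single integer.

Answer: 0

Derivation:
Op 1: tick 5 -> clock=5.
Op 2: tick 1 -> clock=6.
Op 3: tick 10 -> clock=16.
Op 4: tick 3 -> clock=19.
Op 5: tick 8 -> clock=27.
Op 6: insert d.com -> 10.0.0.7 (expiry=27+1=28). clock=27
Op 7: tick 7 -> clock=34. purged={d.com}
Op 8: insert d.com -> 10.0.0.7 (expiry=34+3=37). clock=34
Op 9: tick 3 -> clock=37. purged={d.com}
Op 10: tick 7 -> clock=44.
Op 11: tick 11 -> clock=55.
Op 12: tick 2 -> clock=57.
Op 13: insert c.com -> 10.0.0.2 (expiry=57+4=61). clock=57
Op 14: insert d.com -> 10.0.0.7 (expiry=57+5=62). clock=57
Op 15: tick 8 -> clock=65. purged={c.com,d.com}
Op 16: tick 8 -> clock=73.
Op 17: tick 2 -> clock=75.
Op 18: tick 9 -> clock=84.
Op 19: tick 10 -> clock=94.
Op 20: tick 9 -> clock=103.
Op 21: insert b.com -> 10.0.0.3 (expiry=103+1=104). clock=103
Op 22: tick 1 -> clock=104. purged={b.com}
Op 23: insert a.com -> 10.0.0.7 (expiry=104+5=109). clock=104
Op 24: insert c.com -> 10.0.0.7 (expiry=104+5=109). clock=104
Op 25: tick 1 -> clock=105.
Op 26: tick 7 -> clock=112. purged={a.com,c.com}
Op 27: insert a.com -> 10.0.0.7 (expiry=112+5=117). clock=112
Op 28: insert c.com -> 10.0.0.1 (expiry=112+1=113). clock=112
Op 29: tick 9 -> clock=121. purged={a.com,c.com}
Op 30: tick 7 -> clock=128.
Final cache (unexpired): {} -> size=0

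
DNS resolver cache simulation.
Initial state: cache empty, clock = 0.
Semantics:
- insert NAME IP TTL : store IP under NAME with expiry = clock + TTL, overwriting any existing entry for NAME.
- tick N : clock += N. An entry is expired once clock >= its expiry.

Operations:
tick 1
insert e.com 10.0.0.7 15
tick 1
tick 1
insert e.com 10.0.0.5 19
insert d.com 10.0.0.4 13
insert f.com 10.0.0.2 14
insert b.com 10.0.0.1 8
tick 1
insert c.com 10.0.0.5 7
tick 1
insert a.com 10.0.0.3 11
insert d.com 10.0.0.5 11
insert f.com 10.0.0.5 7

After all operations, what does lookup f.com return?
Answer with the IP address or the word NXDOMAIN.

Op 1: tick 1 -> clock=1.
Op 2: insert e.com -> 10.0.0.7 (expiry=1+15=16). clock=1
Op 3: tick 1 -> clock=2.
Op 4: tick 1 -> clock=3.
Op 5: insert e.com -> 10.0.0.5 (expiry=3+19=22). clock=3
Op 6: insert d.com -> 10.0.0.4 (expiry=3+13=16). clock=3
Op 7: insert f.com -> 10.0.0.2 (expiry=3+14=17). clock=3
Op 8: insert b.com -> 10.0.0.1 (expiry=3+8=11). clock=3
Op 9: tick 1 -> clock=4.
Op 10: insert c.com -> 10.0.0.5 (expiry=4+7=11). clock=4
Op 11: tick 1 -> clock=5.
Op 12: insert a.com -> 10.0.0.3 (expiry=5+11=16). clock=5
Op 13: insert d.com -> 10.0.0.5 (expiry=5+11=16). clock=5
Op 14: insert f.com -> 10.0.0.5 (expiry=5+7=12). clock=5
lookup f.com: present, ip=10.0.0.5 expiry=12 > clock=5

Answer: 10.0.0.5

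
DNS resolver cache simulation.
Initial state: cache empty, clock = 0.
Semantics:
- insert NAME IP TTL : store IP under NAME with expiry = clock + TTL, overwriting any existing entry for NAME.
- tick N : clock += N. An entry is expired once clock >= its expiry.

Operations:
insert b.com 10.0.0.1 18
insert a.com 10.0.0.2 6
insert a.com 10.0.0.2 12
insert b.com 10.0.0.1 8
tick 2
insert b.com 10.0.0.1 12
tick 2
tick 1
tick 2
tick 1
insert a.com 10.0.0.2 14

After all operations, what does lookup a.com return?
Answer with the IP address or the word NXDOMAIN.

Answer: 10.0.0.2

Derivation:
Op 1: insert b.com -> 10.0.0.1 (expiry=0+18=18). clock=0
Op 2: insert a.com -> 10.0.0.2 (expiry=0+6=6). clock=0
Op 3: insert a.com -> 10.0.0.2 (expiry=0+12=12). clock=0
Op 4: insert b.com -> 10.0.0.1 (expiry=0+8=8). clock=0
Op 5: tick 2 -> clock=2.
Op 6: insert b.com -> 10.0.0.1 (expiry=2+12=14). clock=2
Op 7: tick 2 -> clock=4.
Op 8: tick 1 -> clock=5.
Op 9: tick 2 -> clock=7.
Op 10: tick 1 -> clock=8.
Op 11: insert a.com -> 10.0.0.2 (expiry=8+14=22). clock=8
lookup a.com: present, ip=10.0.0.2 expiry=22 > clock=8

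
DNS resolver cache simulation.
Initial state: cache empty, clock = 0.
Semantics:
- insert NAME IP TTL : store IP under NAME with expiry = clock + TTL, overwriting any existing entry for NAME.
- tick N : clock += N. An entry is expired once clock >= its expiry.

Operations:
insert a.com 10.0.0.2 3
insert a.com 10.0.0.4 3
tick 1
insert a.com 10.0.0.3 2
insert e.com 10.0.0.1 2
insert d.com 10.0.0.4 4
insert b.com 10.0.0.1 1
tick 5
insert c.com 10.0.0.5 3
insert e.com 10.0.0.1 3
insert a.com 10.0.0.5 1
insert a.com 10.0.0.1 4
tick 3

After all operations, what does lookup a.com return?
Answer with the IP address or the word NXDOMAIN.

Answer: 10.0.0.1

Derivation:
Op 1: insert a.com -> 10.0.0.2 (expiry=0+3=3). clock=0
Op 2: insert a.com -> 10.0.0.4 (expiry=0+3=3). clock=0
Op 3: tick 1 -> clock=1.
Op 4: insert a.com -> 10.0.0.3 (expiry=1+2=3). clock=1
Op 5: insert e.com -> 10.0.0.1 (expiry=1+2=3). clock=1
Op 6: insert d.com -> 10.0.0.4 (expiry=1+4=5). clock=1
Op 7: insert b.com -> 10.0.0.1 (expiry=1+1=2). clock=1
Op 8: tick 5 -> clock=6. purged={a.com,b.com,d.com,e.com}
Op 9: insert c.com -> 10.0.0.5 (expiry=6+3=9). clock=6
Op 10: insert e.com -> 10.0.0.1 (expiry=6+3=9). clock=6
Op 11: insert a.com -> 10.0.0.5 (expiry=6+1=7). clock=6
Op 12: insert a.com -> 10.0.0.1 (expiry=6+4=10). clock=6
Op 13: tick 3 -> clock=9. purged={c.com,e.com}
lookup a.com: present, ip=10.0.0.1 expiry=10 > clock=9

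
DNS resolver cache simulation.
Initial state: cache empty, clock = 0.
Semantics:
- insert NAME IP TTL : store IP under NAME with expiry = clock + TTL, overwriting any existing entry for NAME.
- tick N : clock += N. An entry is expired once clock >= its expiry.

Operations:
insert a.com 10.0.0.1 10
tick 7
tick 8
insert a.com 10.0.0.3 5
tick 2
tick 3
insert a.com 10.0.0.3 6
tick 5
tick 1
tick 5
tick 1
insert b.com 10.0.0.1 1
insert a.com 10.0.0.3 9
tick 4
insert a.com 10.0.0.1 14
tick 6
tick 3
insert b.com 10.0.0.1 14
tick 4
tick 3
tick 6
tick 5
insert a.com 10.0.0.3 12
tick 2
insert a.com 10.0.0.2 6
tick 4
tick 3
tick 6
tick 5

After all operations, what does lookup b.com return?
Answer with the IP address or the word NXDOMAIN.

Answer: NXDOMAIN

Derivation:
Op 1: insert a.com -> 10.0.0.1 (expiry=0+10=10). clock=0
Op 2: tick 7 -> clock=7.
Op 3: tick 8 -> clock=15. purged={a.com}
Op 4: insert a.com -> 10.0.0.3 (expiry=15+5=20). clock=15
Op 5: tick 2 -> clock=17.
Op 6: tick 3 -> clock=20. purged={a.com}
Op 7: insert a.com -> 10.0.0.3 (expiry=20+6=26). clock=20
Op 8: tick 5 -> clock=25.
Op 9: tick 1 -> clock=26. purged={a.com}
Op 10: tick 5 -> clock=31.
Op 11: tick 1 -> clock=32.
Op 12: insert b.com -> 10.0.0.1 (expiry=32+1=33). clock=32
Op 13: insert a.com -> 10.0.0.3 (expiry=32+9=41). clock=32
Op 14: tick 4 -> clock=36. purged={b.com}
Op 15: insert a.com -> 10.0.0.1 (expiry=36+14=50). clock=36
Op 16: tick 6 -> clock=42.
Op 17: tick 3 -> clock=45.
Op 18: insert b.com -> 10.0.0.1 (expiry=45+14=59). clock=45
Op 19: tick 4 -> clock=49.
Op 20: tick 3 -> clock=52. purged={a.com}
Op 21: tick 6 -> clock=58.
Op 22: tick 5 -> clock=63. purged={b.com}
Op 23: insert a.com -> 10.0.0.3 (expiry=63+12=75). clock=63
Op 24: tick 2 -> clock=65.
Op 25: insert a.com -> 10.0.0.2 (expiry=65+6=71). clock=65
Op 26: tick 4 -> clock=69.
Op 27: tick 3 -> clock=72. purged={a.com}
Op 28: tick 6 -> clock=78.
Op 29: tick 5 -> clock=83.
lookup b.com: not in cache (expired or never inserted)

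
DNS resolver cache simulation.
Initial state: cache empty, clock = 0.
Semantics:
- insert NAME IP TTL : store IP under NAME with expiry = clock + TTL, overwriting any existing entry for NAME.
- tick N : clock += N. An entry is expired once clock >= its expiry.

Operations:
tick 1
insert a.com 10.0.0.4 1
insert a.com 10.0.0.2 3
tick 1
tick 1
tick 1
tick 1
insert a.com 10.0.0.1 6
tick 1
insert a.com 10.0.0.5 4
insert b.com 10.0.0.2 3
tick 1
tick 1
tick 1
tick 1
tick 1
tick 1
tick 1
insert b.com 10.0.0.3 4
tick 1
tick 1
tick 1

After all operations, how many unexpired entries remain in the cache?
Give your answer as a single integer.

Op 1: tick 1 -> clock=1.
Op 2: insert a.com -> 10.0.0.4 (expiry=1+1=2). clock=1
Op 3: insert a.com -> 10.0.0.2 (expiry=1+3=4). clock=1
Op 4: tick 1 -> clock=2.
Op 5: tick 1 -> clock=3.
Op 6: tick 1 -> clock=4. purged={a.com}
Op 7: tick 1 -> clock=5.
Op 8: insert a.com -> 10.0.0.1 (expiry=5+6=11). clock=5
Op 9: tick 1 -> clock=6.
Op 10: insert a.com -> 10.0.0.5 (expiry=6+4=10). clock=6
Op 11: insert b.com -> 10.0.0.2 (expiry=6+3=9). clock=6
Op 12: tick 1 -> clock=7.
Op 13: tick 1 -> clock=8.
Op 14: tick 1 -> clock=9. purged={b.com}
Op 15: tick 1 -> clock=10. purged={a.com}
Op 16: tick 1 -> clock=11.
Op 17: tick 1 -> clock=12.
Op 18: tick 1 -> clock=13.
Op 19: insert b.com -> 10.0.0.3 (expiry=13+4=17). clock=13
Op 20: tick 1 -> clock=14.
Op 21: tick 1 -> clock=15.
Op 22: tick 1 -> clock=16.
Final cache (unexpired): {b.com} -> size=1

Answer: 1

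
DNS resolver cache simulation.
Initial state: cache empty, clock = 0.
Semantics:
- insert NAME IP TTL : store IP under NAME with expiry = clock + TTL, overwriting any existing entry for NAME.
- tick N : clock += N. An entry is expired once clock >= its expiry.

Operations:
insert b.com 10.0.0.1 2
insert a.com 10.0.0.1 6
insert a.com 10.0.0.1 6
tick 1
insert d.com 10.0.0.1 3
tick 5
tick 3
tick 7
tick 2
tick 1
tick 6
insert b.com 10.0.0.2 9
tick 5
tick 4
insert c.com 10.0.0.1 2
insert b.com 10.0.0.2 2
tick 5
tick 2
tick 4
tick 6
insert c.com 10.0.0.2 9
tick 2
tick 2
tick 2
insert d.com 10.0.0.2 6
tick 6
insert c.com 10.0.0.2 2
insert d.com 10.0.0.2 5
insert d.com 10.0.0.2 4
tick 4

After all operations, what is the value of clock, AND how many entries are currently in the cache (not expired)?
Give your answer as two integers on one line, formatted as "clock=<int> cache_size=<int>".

Op 1: insert b.com -> 10.0.0.1 (expiry=0+2=2). clock=0
Op 2: insert a.com -> 10.0.0.1 (expiry=0+6=6). clock=0
Op 3: insert a.com -> 10.0.0.1 (expiry=0+6=6). clock=0
Op 4: tick 1 -> clock=1.
Op 5: insert d.com -> 10.0.0.1 (expiry=1+3=4). clock=1
Op 6: tick 5 -> clock=6. purged={a.com,b.com,d.com}
Op 7: tick 3 -> clock=9.
Op 8: tick 7 -> clock=16.
Op 9: tick 2 -> clock=18.
Op 10: tick 1 -> clock=19.
Op 11: tick 6 -> clock=25.
Op 12: insert b.com -> 10.0.0.2 (expiry=25+9=34). clock=25
Op 13: tick 5 -> clock=30.
Op 14: tick 4 -> clock=34. purged={b.com}
Op 15: insert c.com -> 10.0.0.1 (expiry=34+2=36). clock=34
Op 16: insert b.com -> 10.0.0.2 (expiry=34+2=36). clock=34
Op 17: tick 5 -> clock=39. purged={b.com,c.com}
Op 18: tick 2 -> clock=41.
Op 19: tick 4 -> clock=45.
Op 20: tick 6 -> clock=51.
Op 21: insert c.com -> 10.0.0.2 (expiry=51+9=60). clock=51
Op 22: tick 2 -> clock=53.
Op 23: tick 2 -> clock=55.
Op 24: tick 2 -> clock=57.
Op 25: insert d.com -> 10.0.0.2 (expiry=57+6=63). clock=57
Op 26: tick 6 -> clock=63. purged={c.com,d.com}
Op 27: insert c.com -> 10.0.0.2 (expiry=63+2=65). clock=63
Op 28: insert d.com -> 10.0.0.2 (expiry=63+5=68). clock=63
Op 29: insert d.com -> 10.0.0.2 (expiry=63+4=67). clock=63
Op 30: tick 4 -> clock=67. purged={c.com,d.com}
Final clock = 67
Final cache (unexpired): {} -> size=0

Answer: clock=67 cache_size=0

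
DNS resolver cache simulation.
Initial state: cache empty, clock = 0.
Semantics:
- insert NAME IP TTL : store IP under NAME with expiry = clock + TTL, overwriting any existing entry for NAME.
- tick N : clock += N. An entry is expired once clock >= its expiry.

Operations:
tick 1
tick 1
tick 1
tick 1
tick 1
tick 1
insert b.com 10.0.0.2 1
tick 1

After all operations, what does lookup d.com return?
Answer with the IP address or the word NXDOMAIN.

Op 1: tick 1 -> clock=1.
Op 2: tick 1 -> clock=2.
Op 3: tick 1 -> clock=3.
Op 4: tick 1 -> clock=4.
Op 5: tick 1 -> clock=5.
Op 6: tick 1 -> clock=6.
Op 7: insert b.com -> 10.0.0.2 (expiry=6+1=7). clock=6
Op 8: tick 1 -> clock=7. purged={b.com}
lookup d.com: not in cache (expired or never inserted)

Answer: NXDOMAIN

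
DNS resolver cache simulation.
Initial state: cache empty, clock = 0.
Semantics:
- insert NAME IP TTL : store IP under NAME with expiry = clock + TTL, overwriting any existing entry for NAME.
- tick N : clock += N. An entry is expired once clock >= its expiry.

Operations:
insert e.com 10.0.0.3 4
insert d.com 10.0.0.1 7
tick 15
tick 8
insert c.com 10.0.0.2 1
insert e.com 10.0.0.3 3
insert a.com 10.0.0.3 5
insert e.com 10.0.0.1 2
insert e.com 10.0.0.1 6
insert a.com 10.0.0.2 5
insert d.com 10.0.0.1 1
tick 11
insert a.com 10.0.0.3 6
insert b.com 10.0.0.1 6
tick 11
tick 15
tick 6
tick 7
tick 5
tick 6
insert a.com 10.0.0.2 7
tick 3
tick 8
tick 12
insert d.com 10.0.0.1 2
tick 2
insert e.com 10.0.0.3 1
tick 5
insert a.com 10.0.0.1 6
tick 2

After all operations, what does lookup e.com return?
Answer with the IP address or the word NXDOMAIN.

Op 1: insert e.com -> 10.0.0.3 (expiry=0+4=4). clock=0
Op 2: insert d.com -> 10.0.0.1 (expiry=0+7=7). clock=0
Op 3: tick 15 -> clock=15. purged={d.com,e.com}
Op 4: tick 8 -> clock=23.
Op 5: insert c.com -> 10.0.0.2 (expiry=23+1=24). clock=23
Op 6: insert e.com -> 10.0.0.3 (expiry=23+3=26). clock=23
Op 7: insert a.com -> 10.0.0.3 (expiry=23+5=28). clock=23
Op 8: insert e.com -> 10.0.0.1 (expiry=23+2=25). clock=23
Op 9: insert e.com -> 10.0.0.1 (expiry=23+6=29). clock=23
Op 10: insert a.com -> 10.0.0.2 (expiry=23+5=28). clock=23
Op 11: insert d.com -> 10.0.0.1 (expiry=23+1=24). clock=23
Op 12: tick 11 -> clock=34. purged={a.com,c.com,d.com,e.com}
Op 13: insert a.com -> 10.0.0.3 (expiry=34+6=40). clock=34
Op 14: insert b.com -> 10.0.0.1 (expiry=34+6=40). clock=34
Op 15: tick 11 -> clock=45. purged={a.com,b.com}
Op 16: tick 15 -> clock=60.
Op 17: tick 6 -> clock=66.
Op 18: tick 7 -> clock=73.
Op 19: tick 5 -> clock=78.
Op 20: tick 6 -> clock=84.
Op 21: insert a.com -> 10.0.0.2 (expiry=84+7=91). clock=84
Op 22: tick 3 -> clock=87.
Op 23: tick 8 -> clock=95. purged={a.com}
Op 24: tick 12 -> clock=107.
Op 25: insert d.com -> 10.0.0.1 (expiry=107+2=109). clock=107
Op 26: tick 2 -> clock=109. purged={d.com}
Op 27: insert e.com -> 10.0.0.3 (expiry=109+1=110). clock=109
Op 28: tick 5 -> clock=114. purged={e.com}
Op 29: insert a.com -> 10.0.0.1 (expiry=114+6=120). clock=114
Op 30: tick 2 -> clock=116.
lookup e.com: not in cache (expired or never inserted)

Answer: NXDOMAIN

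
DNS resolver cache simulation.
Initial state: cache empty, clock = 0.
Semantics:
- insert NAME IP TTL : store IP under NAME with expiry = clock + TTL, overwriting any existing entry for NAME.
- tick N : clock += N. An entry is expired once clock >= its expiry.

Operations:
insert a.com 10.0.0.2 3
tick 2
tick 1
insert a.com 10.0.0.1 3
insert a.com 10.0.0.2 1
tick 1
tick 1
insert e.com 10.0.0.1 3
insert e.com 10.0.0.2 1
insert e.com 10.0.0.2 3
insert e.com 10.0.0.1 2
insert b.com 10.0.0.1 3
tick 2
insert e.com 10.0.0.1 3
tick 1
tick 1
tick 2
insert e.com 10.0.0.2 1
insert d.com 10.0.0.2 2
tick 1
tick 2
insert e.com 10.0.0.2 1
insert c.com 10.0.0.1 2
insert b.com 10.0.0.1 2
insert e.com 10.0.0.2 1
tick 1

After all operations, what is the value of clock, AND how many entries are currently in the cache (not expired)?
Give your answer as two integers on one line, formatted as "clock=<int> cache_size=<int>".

Answer: clock=15 cache_size=2

Derivation:
Op 1: insert a.com -> 10.0.0.2 (expiry=0+3=3). clock=0
Op 2: tick 2 -> clock=2.
Op 3: tick 1 -> clock=3. purged={a.com}
Op 4: insert a.com -> 10.0.0.1 (expiry=3+3=6). clock=3
Op 5: insert a.com -> 10.0.0.2 (expiry=3+1=4). clock=3
Op 6: tick 1 -> clock=4. purged={a.com}
Op 7: tick 1 -> clock=5.
Op 8: insert e.com -> 10.0.0.1 (expiry=5+3=8). clock=5
Op 9: insert e.com -> 10.0.0.2 (expiry=5+1=6). clock=5
Op 10: insert e.com -> 10.0.0.2 (expiry=5+3=8). clock=5
Op 11: insert e.com -> 10.0.0.1 (expiry=5+2=7). clock=5
Op 12: insert b.com -> 10.0.0.1 (expiry=5+3=8). clock=5
Op 13: tick 2 -> clock=7. purged={e.com}
Op 14: insert e.com -> 10.0.0.1 (expiry=7+3=10). clock=7
Op 15: tick 1 -> clock=8. purged={b.com}
Op 16: tick 1 -> clock=9.
Op 17: tick 2 -> clock=11. purged={e.com}
Op 18: insert e.com -> 10.0.0.2 (expiry=11+1=12). clock=11
Op 19: insert d.com -> 10.0.0.2 (expiry=11+2=13). clock=11
Op 20: tick 1 -> clock=12. purged={e.com}
Op 21: tick 2 -> clock=14. purged={d.com}
Op 22: insert e.com -> 10.0.0.2 (expiry=14+1=15). clock=14
Op 23: insert c.com -> 10.0.0.1 (expiry=14+2=16). clock=14
Op 24: insert b.com -> 10.0.0.1 (expiry=14+2=16). clock=14
Op 25: insert e.com -> 10.0.0.2 (expiry=14+1=15). clock=14
Op 26: tick 1 -> clock=15. purged={e.com}
Final clock = 15
Final cache (unexpired): {b.com,c.com} -> size=2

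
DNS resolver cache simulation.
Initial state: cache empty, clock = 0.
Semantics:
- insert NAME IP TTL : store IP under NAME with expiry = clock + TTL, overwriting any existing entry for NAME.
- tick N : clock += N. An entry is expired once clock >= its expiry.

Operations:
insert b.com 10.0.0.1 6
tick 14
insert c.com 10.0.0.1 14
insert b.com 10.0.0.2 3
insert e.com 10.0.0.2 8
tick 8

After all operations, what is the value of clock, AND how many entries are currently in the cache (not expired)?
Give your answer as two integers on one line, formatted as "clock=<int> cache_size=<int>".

Op 1: insert b.com -> 10.0.0.1 (expiry=0+6=6). clock=0
Op 2: tick 14 -> clock=14. purged={b.com}
Op 3: insert c.com -> 10.0.0.1 (expiry=14+14=28). clock=14
Op 4: insert b.com -> 10.0.0.2 (expiry=14+3=17). clock=14
Op 5: insert e.com -> 10.0.0.2 (expiry=14+8=22). clock=14
Op 6: tick 8 -> clock=22. purged={b.com,e.com}
Final clock = 22
Final cache (unexpired): {c.com} -> size=1

Answer: clock=22 cache_size=1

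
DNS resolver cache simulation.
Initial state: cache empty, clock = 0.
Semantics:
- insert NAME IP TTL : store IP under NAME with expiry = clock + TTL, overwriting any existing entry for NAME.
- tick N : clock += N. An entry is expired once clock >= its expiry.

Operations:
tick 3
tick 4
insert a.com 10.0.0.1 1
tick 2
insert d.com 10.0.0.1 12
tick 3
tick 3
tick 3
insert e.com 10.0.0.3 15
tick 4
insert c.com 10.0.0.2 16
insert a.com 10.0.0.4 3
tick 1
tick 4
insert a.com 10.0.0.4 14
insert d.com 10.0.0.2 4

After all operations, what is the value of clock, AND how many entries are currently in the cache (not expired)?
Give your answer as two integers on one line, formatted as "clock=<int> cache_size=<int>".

Op 1: tick 3 -> clock=3.
Op 2: tick 4 -> clock=7.
Op 3: insert a.com -> 10.0.0.1 (expiry=7+1=8). clock=7
Op 4: tick 2 -> clock=9. purged={a.com}
Op 5: insert d.com -> 10.0.0.1 (expiry=9+12=21). clock=9
Op 6: tick 3 -> clock=12.
Op 7: tick 3 -> clock=15.
Op 8: tick 3 -> clock=18.
Op 9: insert e.com -> 10.0.0.3 (expiry=18+15=33). clock=18
Op 10: tick 4 -> clock=22. purged={d.com}
Op 11: insert c.com -> 10.0.0.2 (expiry=22+16=38). clock=22
Op 12: insert a.com -> 10.0.0.4 (expiry=22+3=25). clock=22
Op 13: tick 1 -> clock=23.
Op 14: tick 4 -> clock=27. purged={a.com}
Op 15: insert a.com -> 10.0.0.4 (expiry=27+14=41). clock=27
Op 16: insert d.com -> 10.0.0.2 (expiry=27+4=31). clock=27
Final clock = 27
Final cache (unexpired): {a.com,c.com,d.com,e.com} -> size=4

Answer: clock=27 cache_size=4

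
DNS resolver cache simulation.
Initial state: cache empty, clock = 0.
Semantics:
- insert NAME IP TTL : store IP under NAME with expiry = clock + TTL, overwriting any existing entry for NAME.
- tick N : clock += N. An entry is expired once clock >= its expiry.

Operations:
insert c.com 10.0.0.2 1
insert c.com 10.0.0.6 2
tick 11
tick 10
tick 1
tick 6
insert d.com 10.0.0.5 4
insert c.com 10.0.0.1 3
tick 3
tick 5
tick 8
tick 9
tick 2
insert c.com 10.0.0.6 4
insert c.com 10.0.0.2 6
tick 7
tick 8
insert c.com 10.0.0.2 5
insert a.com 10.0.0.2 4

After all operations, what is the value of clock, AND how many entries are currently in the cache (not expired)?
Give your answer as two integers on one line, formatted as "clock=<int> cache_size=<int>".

Op 1: insert c.com -> 10.0.0.2 (expiry=0+1=1). clock=0
Op 2: insert c.com -> 10.0.0.6 (expiry=0+2=2). clock=0
Op 3: tick 11 -> clock=11. purged={c.com}
Op 4: tick 10 -> clock=21.
Op 5: tick 1 -> clock=22.
Op 6: tick 6 -> clock=28.
Op 7: insert d.com -> 10.0.0.5 (expiry=28+4=32). clock=28
Op 8: insert c.com -> 10.0.0.1 (expiry=28+3=31). clock=28
Op 9: tick 3 -> clock=31. purged={c.com}
Op 10: tick 5 -> clock=36. purged={d.com}
Op 11: tick 8 -> clock=44.
Op 12: tick 9 -> clock=53.
Op 13: tick 2 -> clock=55.
Op 14: insert c.com -> 10.0.0.6 (expiry=55+4=59). clock=55
Op 15: insert c.com -> 10.0.0.2 (expiry=55+6=61). clock=55
Op 16: tick 7 -> clock=62. purged={c.com}
Op 17: tick 8 -> clock=70.
Op 18: insert c.com -> 10.0.0.2 (expiry=70+5=75). clock=70
Op 19: insert a.com -> 10.0.0.2 (expiry=70+4=74). clock=70
Final clock = 70
Final cache (unexpired): {a.com,c.com} -> size=2

Answer: clock=70 cache_size=2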